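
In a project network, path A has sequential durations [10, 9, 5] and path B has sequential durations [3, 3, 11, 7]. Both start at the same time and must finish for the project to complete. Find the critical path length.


Path A total = 10 + 9 + 5 = 24
Path B total = 3 + 3 + 11 + 7 = 24
Critical path = longest path = max(24, 24) = 24

24


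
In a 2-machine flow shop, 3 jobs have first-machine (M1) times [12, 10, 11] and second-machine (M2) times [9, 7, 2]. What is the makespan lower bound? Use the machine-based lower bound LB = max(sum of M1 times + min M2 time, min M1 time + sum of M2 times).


LB1 = sum(M1 times) + min(M2 times) = 33 + 2 = 35
LB2 = min(M1 times) + sum(M2 times) = 10 + 18 = 28
Lower bound = max(LB1, LB2) = max(35, 28) = 35

35


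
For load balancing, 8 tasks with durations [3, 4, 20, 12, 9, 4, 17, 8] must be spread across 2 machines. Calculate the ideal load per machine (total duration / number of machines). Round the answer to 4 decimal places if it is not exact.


Total processing time = 3 + 4 + 20 + 12 + 9 + 4 + 17 + 8 = 77
Number of machines = 2
Ideal balanced load = 77 / 2 = 38.5

38.5


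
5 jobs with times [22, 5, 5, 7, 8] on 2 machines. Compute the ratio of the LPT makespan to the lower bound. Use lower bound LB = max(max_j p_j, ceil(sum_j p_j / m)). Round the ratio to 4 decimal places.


LPT order: [22, 8, 7, 5, 5]
Machine loads after assignment: [22, 25]
LPT makespan = 25
Lower bound = max(max_job, ceil(total/2)) = max(22, 24) = 24
Ratio = 25 / 24 = 1.0417

1.0417


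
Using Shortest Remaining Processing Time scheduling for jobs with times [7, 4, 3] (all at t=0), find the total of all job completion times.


Since all jobs arrive at t=0, SRPT equals SPT ordering.
SPT order: [3, 4, 7]
Completion times:
  Job 1: p=3, C=3
  Job 2: p=4, C=7
  Job 3: p=7, C=14
Total completion time = 3 + 7 + 14 = 24

24


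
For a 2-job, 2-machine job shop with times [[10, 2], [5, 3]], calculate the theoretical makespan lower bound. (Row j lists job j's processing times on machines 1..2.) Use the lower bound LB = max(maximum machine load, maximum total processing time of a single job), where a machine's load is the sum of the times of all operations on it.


Machine loads:
  Machine 1: 10 + 5 = 15
  Machine 2: 2 + 3 = 5
Max machine load = 15
Job totals:
  Job 1: 12
  Job 2: 8
Max job total = 12
Lower bound = max(15, 12) = 15

15


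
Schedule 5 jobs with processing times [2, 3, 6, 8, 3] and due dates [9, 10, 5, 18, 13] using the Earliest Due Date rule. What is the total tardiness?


Sort by due date (EDD order): [(6, 5), (2, 9), (3, 10), (3, 13), (8, 18)]
Compute completion times and tardiness:
  Job 1: p=6, d=5, C=6, tardiness=max(0,6-5)=1
  Job 2: p=2, d=9, C=8, tardiness=max(0,8-9)=0
  Job 3: p=3, d=10, C=11, tardiness=max(0,11-10)=1
  Job 4: p=3, d=13, C=14, tardiness=max(0,14-13)=1
  Job 5: p=8, d=18, C=22, tardiness=max(0,22-18)=4
Total tardiness = 7

7


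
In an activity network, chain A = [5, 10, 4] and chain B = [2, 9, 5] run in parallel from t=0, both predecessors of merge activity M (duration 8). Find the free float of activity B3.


ES(B3) = sum of predecessors on chain B = 11
EF(B3) = ES + duration = 11 + 5 = 16
Successor of B3 is M. ES(M) = max(sum(A), sum(B)) = max(19, 16) = 19
Free float = ES(successor) - EF(current) = 19 - 16 = 3

3


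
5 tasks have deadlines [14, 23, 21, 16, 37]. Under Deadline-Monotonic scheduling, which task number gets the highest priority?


Sort tasks by relative deadline (ascending):
  Task 1: deadline = 14
  Task 4: deadline = 16
  Task 3: deadline = 21
  Task 2: deadline = 23
  Task 5: deadline = 37
Priority order (highest first): [1, 4, 3, 2, 5]
Highest priority task = 1

1


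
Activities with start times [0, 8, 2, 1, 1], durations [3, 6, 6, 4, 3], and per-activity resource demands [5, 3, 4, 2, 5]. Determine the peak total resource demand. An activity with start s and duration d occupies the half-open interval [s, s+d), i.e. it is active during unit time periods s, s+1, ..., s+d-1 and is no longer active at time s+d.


Each activity i is active on [start_i, start_i + duration_i).
Compute total resource usage per time slot:
  t=0: active resources = [5], total = 5
  t=1: active resources = [5, 2, 5], total = 12
  t=2: active resources = [5, 4, 2, 5], total = 16
  t=3: active resources = [4, 2, 5], total = 11
  t=4: active resources = [4, 2], total = 6
  t=5: active resources = [4], total = 4
  t=6: active resources = [4], total = 4
  t=7: active resources = [4], total = 4
  t=8: active resources = [3], total = 3
  t=9: active resources = [3], total = 3
  t=10: active resources = [3], total = 3
  t=11: active resources = [3], total = 3
  t=12: active resources = [3], total = 3
  t=13: active resources = [3], total = 3
Peak resource demand = 16

16


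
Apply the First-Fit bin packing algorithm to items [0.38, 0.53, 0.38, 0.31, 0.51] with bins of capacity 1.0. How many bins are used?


Place items sequentially using First-Fit:
  Item 0.38 -> new Bin 1
  Item 0.53 -> Bin 1 (now 0.91)
  Item 0.38 -> new Bin 2
  Item 0.31 -> Bin 2 (now 0.69)
  Item 0.51 -> new Bin 3
Total bins used = 3

3


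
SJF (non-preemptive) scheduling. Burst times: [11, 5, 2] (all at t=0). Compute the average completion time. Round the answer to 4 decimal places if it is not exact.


SJF order (ascending): [2, 5, 11]
Completion times:
  Job 1: burst=2, C=2
  Job 2: burst=5, C=7
  Job 3: burst=11, C=18
Average completion = 27/3 = 9.0

9.0


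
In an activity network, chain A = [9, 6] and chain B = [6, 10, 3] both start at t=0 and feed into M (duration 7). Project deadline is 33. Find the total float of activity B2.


Forward pass: ES(B2) = sum of predecessors on chain B = 6
EF = ES + duration = 6 + 10 = 16
Backward pass: LF(M) = deadline = 33; LS(M) = 33 - 7 = 26
LF(B2) = LS(M) - sum(successors on chain B) = 26 - 3 = 23
LS = LF - duration = 23 - 10 = 13
Total float = LS - ES = 13 - 6 = 7

7


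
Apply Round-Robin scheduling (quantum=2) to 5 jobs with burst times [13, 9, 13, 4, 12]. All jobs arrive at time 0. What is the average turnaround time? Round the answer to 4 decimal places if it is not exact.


Time quantum = 2
Execution trace:
  J1 runs 2 units, time = 2
  J2 runs 2 units, time = 4
  J3 runs 2 units, time = 6
  J4 runs 2 units, time = 8
  J5 runs 2 units, time = 10
  J1 runs 2 units, time = 12
  J2 runs 2 units, time = 14
  J3 runs 2 units, time = 16
  J4 runs 2 units, time = 18
  J5 runs 2 units, time = 20
  J1 runs 2 units, time = 22
  J2 runs 2 units, time = 24
  J3 runs 2 units, time = 26
  J5 runs 2 units, time = 28
  J1 runs 2 units, time = 30
  J2 runs 2 units, time = 32
  J3 runs 2 units, time = 34
  J5 runs 2 units, time = 36
  J1 runs 2 units, time = 38
  J2 runs 1 units, time = 39
  J3 runs 2 units, time = 41
  J5 runs 2 units, time = 43
  J1 runs 2 units, time = 45
  J3 runs 2 units, time = 47
  J5 runs 2 units, time = 49
  J1 runs 1 units, time = 50
  J3 runs 1 units, time = 51
Finish times: [50, 39, 51, 18, 49]
Average turnaround = 207/5 = 41.4

41.4


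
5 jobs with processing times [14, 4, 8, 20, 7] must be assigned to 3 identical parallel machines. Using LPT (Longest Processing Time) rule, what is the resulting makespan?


Sort jobs in decreasing order (LPT): [20, 14, 8, 7, 4]
Assign each job to the least loaded machine:
  Machine 1: jobs [20], load = 20
  Machine 2: jobs [14, 4], load = 18
  Machine 3: jobs [8, 7], load = 15
Makespan = max load = 20

20


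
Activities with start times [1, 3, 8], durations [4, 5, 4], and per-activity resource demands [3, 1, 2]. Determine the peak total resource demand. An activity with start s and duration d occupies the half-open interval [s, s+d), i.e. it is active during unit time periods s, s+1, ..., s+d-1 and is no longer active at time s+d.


Each activity i is active on [start_i, start_i + duration_i).
Compute total resource usage per time slot:
  t=0: active resources = [], total = 0
  t=1: active resources = [3], total = 3
  t=2: active resources = [3], total = 3
  t=3: active resources = [3, 1], total = 4
  t=4: active resources = [3, 1], total = 4
  t=5: active resources = [1], total = 1
  t=6: active resources = [1], total = 1
  t=7: active resources = [1], total = 1
  t=8: active resources = [2], total = 2
  t=9: active resources = [2], total = 2
  t=10: active resources = [2], total = 2
  t=11: active resources = [2], total = 2
Peak resource demand = 4

4


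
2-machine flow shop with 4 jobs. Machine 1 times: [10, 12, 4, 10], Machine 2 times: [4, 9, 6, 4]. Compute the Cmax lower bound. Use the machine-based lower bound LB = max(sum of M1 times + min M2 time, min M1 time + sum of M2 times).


LB1 = sum(M1 times) + min(M2 times) = 36 + 4 = 40
LB2 = min(M1 times) + sum(M2 times) = 4 + 23 = 27
Lower bound = max(LB1, LB2) = max(40, 27) = 40

40


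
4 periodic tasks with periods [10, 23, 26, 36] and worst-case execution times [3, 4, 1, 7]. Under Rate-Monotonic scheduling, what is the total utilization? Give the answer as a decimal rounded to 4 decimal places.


Compute individual utilizations (exact fractions):
  Task 1: C/T = 3/10 (approx. 0.3)
  Task 2: C/T = 4/23 (approx. 0.1739)
  Task 3: C/T = 1/26 (approx. 0.0385)
  Task 4: C/T = 7/36 (approx. 0.1944)
Total utilization U = 3/10 + 4/23 + 1/26 + 7/36 = 38041/53820
Rounded to 4 decimal places: U = 0.7068
RM (Liu & Layland) bound for 4 tasks = 0.756828; compare with U = 38041/53820 (approx. 0.706819)
U <= bound, so schedulable by RM sufficient condition.

0.7068


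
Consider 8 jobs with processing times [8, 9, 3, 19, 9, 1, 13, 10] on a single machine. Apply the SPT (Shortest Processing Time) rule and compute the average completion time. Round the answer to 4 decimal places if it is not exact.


Sort jobs by processing time (SPT order): [1, 3, 8, 9, 9, 10, 13, 19]
Compute completion times sequentially:
  Job 1: processing = 1, completes at 1
  Job 2: processing = 3, completes at 4
  Job 3: processing = 8, completes at 12
  Job 4: processing = 9, completes at 21
  Job 5: processing = 9, completes at 30
  Job 6: processing = 10, completes at 40
  Job 7: processing = 13, completes at 53
  Job 8: processing = 19, completes at 72
Sum of completion times = 233
Average completion time = 233/8 = 29.125

29.125


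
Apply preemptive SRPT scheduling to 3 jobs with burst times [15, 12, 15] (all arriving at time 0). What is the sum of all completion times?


Since all jobs arrive at t=0, SRPT equals SPT ordering.
SPT order: [12, 15, 15]
Completion times:
  Job 1: p=12, C=12
  Job 2: p=15, C=27
  Job 3: p=15, C=42
Total completion time = 12 + 27 + 42 = 81

81


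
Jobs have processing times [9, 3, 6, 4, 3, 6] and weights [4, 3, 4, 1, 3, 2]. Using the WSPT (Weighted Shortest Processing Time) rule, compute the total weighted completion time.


Compute p/w ratios and sort ascending (WSPT): [(3, 3), (3, 3), (6, 4), (9, 4), (6, 2), (4, 1)]
Compute weighted completion times:
  Job (p=3,w=3): C=3, w*C=3*3=9
  Job (p=3,w=3): C=6, w*C=3*6=18
  Job (p=6,w=4): C=12, w*C=4*12=48
  Job (p=9,w=4): C=21, w*C=4*21=84
  Job (p=6,w=2): C=27, w*C=2*27=54
  Job (p=4,w=1): C=31, w*C=1*31=31
Total weighted completion time = 244

244


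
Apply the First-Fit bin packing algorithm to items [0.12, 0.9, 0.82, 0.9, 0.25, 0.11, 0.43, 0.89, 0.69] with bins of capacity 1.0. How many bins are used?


Place items sequentially using First-Fit:
  Item 0.12 -> new Bin 1
  Item 0.9 -> new Bin 2
  Item 0.82 -> Bin 1 (now 0.94)
  Item 0.9 -> new Bin 3
  Item 0.25 -> new Bin 4
  Item 0.11 -> Bin 4 (now 0.36)
  Item 0.43 -> Bin 4 (now 0.79)
  Item 0.89 -> new Bin 5
  Item 0.69 -> new Bin 6
Total bins used = 6

6


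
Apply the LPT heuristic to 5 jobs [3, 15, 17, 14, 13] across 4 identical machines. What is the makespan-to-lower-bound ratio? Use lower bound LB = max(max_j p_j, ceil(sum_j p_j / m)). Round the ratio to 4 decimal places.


LPT order: [17, 15, 14, 13, 3]
Machine loads after assignment: [17, 15, 14, 16]
LPT makespan = 17
Lower bound = max(max_job, ceil(total/4)) = max(17, 16) = 17
Ratio = 17 / 17 = 1.0

1.0


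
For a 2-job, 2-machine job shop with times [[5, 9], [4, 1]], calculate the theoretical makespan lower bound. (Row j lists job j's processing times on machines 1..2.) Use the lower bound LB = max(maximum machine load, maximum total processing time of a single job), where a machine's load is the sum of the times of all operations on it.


Machine loads:
  Machine 1: 5 + 4 = 9
  Machine 2: 9 + 1 = 10
Max machine load = 10
Job totals:
  Job 1: 14
  Job 2: 5
Max job total = 14
Lower bound = max(10, 14) = 14

14


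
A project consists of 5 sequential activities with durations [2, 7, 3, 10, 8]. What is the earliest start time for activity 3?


Activity 3 starts after activities 1 through 2 complete.
Predecessor durations: [2, 7]
ES = 2 + 7 = 9

9


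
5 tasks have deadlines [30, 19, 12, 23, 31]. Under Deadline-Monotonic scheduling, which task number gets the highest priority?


Sort tasks by relative deadline (ascending):
  Task 3: deadline = 12
  Task 2: deadline = 19
  Task 4: deadline = 23
  Task 1: deadline = 30
  Task 5: deadline = 31
Priority order (highest first): [3, 2, 4, 1, 5]
Highest priority task = 3

3


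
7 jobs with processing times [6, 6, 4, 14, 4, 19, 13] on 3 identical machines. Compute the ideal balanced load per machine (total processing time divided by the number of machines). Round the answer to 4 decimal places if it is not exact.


Total processing time = 6 + 6 + 4 + 14 + 4 + 19 + 13 = 66
Number of machines = 3
Ideal balanced load = 66 / 3 = 22.0

22.0


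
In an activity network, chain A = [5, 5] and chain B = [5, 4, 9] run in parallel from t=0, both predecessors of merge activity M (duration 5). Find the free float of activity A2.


ES(A2) = sum of predecessors on chain A = 5
EF(A2) = ES + duration = 5 + 5 = 10
Successor of A2 is M. ES(M) = max(sum(A), sum(B)) = max(10, 18) = 18
Free float = ES(successor) - EF(current) = 18 - 10 = 8

8


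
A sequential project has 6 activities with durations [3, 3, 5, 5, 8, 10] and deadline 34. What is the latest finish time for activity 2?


LF(activity 2) = deadline - sum of successor durations
Successors: activities 3 through 6 with durations [5, 5, 8, 10]
Sum of successor durations = 28
LF = 34 - 28 = 6

6


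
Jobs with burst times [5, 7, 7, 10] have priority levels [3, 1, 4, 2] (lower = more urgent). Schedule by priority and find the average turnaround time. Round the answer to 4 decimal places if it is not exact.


Sort by priority (ascending = highest first):
Order: [(1, 7), (2, 10), (3, 5), (4, 7)]
Completion times:
  Priority 1, burst=7, C=7
  Priority 2, burst=10, C=17
  Priority 3, burst=5, C=22
  Priority 4, burst=7, C=29
Average turnaround = 75/4 = 18.75

18.75


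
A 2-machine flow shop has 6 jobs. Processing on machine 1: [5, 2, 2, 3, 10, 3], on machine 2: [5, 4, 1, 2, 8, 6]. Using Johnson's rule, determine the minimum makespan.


Apply Johnson's rule:
  Group 1 (a <= b): [(2, 2, 4), (6, 3, 6), (1, 5, 5)]
  Group 2 (a > b): [(5, 10, 8), (4, 3, 2), (3, 2, 1)]
Optimal job order: [2, 6, 1, 5, 4, 3]
Schedule:
  Job 2: M1 done at 2, M2 done at 6
  Job 6: M1 done at 5, M2 done at 12
  Job 1: M1 done at 10, M2 done at 17
  Job 5: M1 done at 20, M2 done at 28
  Job 4: M1 done at 23, M2 done at 30
  Job 3: M1 done at 25, M2 done at 31
Makespan = 31

31


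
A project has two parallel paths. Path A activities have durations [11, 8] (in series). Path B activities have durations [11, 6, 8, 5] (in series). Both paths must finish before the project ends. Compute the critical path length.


Path A total = 11 + 8 = 19
Path B total = 11 + 6 + 8 + 5 = 30
Critical path = longest path = max(19, 30) = 30

30


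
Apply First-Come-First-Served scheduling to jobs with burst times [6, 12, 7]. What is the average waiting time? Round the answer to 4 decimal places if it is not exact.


FCFS order (as given): [6, 12, 7]
Waiting times:
  Job 1: wait = 0
  Job 2: wait = 6
  Job 3: wait = 18
Sum of waiting times = 24
Average waiting time = 24/3 = 8.0

8.0


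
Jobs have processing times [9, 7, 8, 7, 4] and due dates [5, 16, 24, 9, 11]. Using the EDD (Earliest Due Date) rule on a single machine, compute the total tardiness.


Sort by due date (EDD order): [(9, 5), (7, 9), (4, 11), (7, 16), (8, 24)]
Compute completion times and tardiness:
  Job 1: p=9, d=5, C=9, tardiness=max(0,9-5)=4
  Job 2: p=7, d=9, C=16, tardiness=max(0,16-9)=7
  Job 3: p=4, d=11, C=20, tardiness=max(0,20-11)=9
  Job 4: p=7, d=16, C=27, tardiness=max(0,27-16)=11
  Job 5: p=8, d=24, C=35, tardiness=max(0,35-24)=11
Total tardiness = 42

42


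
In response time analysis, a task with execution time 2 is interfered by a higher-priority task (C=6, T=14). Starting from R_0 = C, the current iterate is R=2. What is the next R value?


R_next = C + ceil(R_prev / T_hp) * C_hp
ceil(2 / 14) = ceil(0.1429) = 1
Interference = 1 * 6 = 6
R_next = 2 + 6 = 8

8


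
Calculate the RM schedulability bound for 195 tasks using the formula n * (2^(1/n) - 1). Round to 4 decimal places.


Compute 2^(1/195) = 1.0035609260
Subtract 1: 1.0035609260 - 1 = 0.0035609260
Multiply by n: 195 * 0.0035609260 = 0.6943805700
Round to 4 dp: 0.6944

0.6944


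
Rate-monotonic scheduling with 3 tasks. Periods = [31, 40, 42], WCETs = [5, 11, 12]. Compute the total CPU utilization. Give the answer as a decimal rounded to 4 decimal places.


Compute individual utilizations (exact fractions):
  Task 1: C/T = 5/31 (approx. 0.1613)
  Task 2: C/T = 11/40 (approx. 0.275)
  Task 3: C/T = 12/42 = 2/7 (approx. 0.2857)
Total utilization U = 5/31 + 11/40 + 2/7 = 6267/8680
Rounded to 4 decimal places: U = 0.7220
RM (Liu & Layland) bound for 3 tasks = 0.779763; compare with U = 6267/8680 (approx. 0.722005)
U <= bound, so schedulable by RM sufficient condition.

0.7220


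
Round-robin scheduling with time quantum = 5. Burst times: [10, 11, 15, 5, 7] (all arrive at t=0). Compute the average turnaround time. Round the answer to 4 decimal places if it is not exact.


Time quantum = 5
Execution trace:
  J1 runs 5 units, time = 5
  J2 runs 5 units, time = 10
  J3 runs 5 units, time = 15
  J4 runs 5 units, time = 20
  J5 runs 5 units, time = 25
  J1 runs 5 units, time = 30
  J2 runs 5 units, time = 35
  J3 runs 5 units, time = 40
  J5 runs 2 units, time = 42
  J2 runs 1 units, time = 43
  J3 runs 5 units, time = 48
Finish times: [30, 43, 48, 20, 42]
Average turnaround = 183/5 = 36.6

36.6


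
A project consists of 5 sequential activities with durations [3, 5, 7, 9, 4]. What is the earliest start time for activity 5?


Activity 5 starts after activities 1 through 4 complete.
Predecessor durations: [3, 5, 7, 9]
ES = 3 + 5 + 7 + 9 = 24

24


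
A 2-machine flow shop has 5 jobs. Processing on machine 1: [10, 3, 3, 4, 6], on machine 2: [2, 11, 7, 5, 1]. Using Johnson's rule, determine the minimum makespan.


Apply Johnson's rule:
  Group 1 (a <= b): [(2, 3, 11), (3, 3, 7), (4, 4, 5)]
  Group 2 (a > b): [(1, 10, 2), (5, 6, 1)]
Optimal job order: [2, 3, 4, 1, 5]
Schedule:
  Job 2: M1 done at 3, M2 done at 14
  Job 3: M1 done at 6, M2 done at 21
  Job 4: M1 done at 10, M2 done at 26
  Job 1: M1 done at 20, M2 done at 28
  Job 5: M1 done at 26, M2 done at 29
Makespan = 29

29


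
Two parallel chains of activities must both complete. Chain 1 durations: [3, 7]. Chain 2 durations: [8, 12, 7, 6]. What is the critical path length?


Path A total = 3 + 7 = 10
Path B total = 8 + 12 + 7 + 6 = 33
Critical path = longest path = max(10, 33) = 33

33


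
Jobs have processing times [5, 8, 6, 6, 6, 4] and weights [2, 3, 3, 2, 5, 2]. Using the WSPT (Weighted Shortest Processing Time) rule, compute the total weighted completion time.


Compute p/w ratios and sort ascending (WSPT): [(6, 5), (6, 3), (4, 2), (5, 2), (8, 3), (6, 2)]
Compute weighted completion times:
  Job (p=6,w=5): C=6, w*C=5*6=30
  Job (p=6,w=3): C=12, w*C=3*12=36
  Job (p=4,w=2): C=16, w*C=2*16=32
  Job (p=5,w=2): C=21, w*C=2*21=42
  Job (p=8,w=3): C=29, w*C=3*29=87
  Job (p=6,w=2): C=35, w*C=2*35=70
Total weighted completion time = 297

297


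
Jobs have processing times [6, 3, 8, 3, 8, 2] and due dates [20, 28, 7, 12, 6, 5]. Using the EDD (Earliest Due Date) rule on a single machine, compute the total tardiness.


Sort by due date (EDD order): [(2, 5), (8, 6), (8, 7), (3, 12), (6, 20), (3, 28)]
Compute completion times and tardiness:
  Job 1: p=2, d=5, C=2, tardiness=max(0,2-5)=0
  Job 2: p=8, d=6, C=10, tardiness=max(0,10-6)=4
  Job 3: p=8, d=7, C=18, tardiness=max(0,18-7)=11
  Job 4: p=3, d=12, C=21, tardiness=max(0,21-12)=9
  Job 5: p=6, d=20, C=27, tardiness=max(0,27-20)=7
  Job 6: p=3, d=28, C=30, tardiness=max(0,30-28)=2
Total tardiness = 33

33


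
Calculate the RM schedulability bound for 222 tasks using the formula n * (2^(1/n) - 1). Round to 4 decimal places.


Compute 2^(1/222) = 1.0031271640
Subtract 1: 1.0031271640 - 1 = 0.0031271640
Multiply by n: 222 * 0.0031271640 = 0.6942304080
Round to 4 dp: 0.6942

0.6942


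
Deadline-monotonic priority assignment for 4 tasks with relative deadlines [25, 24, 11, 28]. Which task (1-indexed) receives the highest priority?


Sort tasks by relative deadline (ascending):
  Task 3: deadline = 11
  Task 2: deadline = 24
  Task 1: deadline = 25
  Task 4: deadline = 28
Priority order (highest first): [3, 2, 1, 4]
Highest priority task = 3

3


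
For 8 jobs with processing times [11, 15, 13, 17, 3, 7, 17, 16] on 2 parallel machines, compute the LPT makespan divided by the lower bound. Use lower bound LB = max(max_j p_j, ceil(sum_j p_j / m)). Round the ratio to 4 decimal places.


LPT order: [17, 17, 16, 15, 13, 11, 7, 3]
Machine loads after assignment: [51, 48]
LPT makespan = 51
Lower bound = max(max_job, ceil(total/2)) = max(17, 50) = 50
Ratio = 51 / 50 = 1.02

1.02


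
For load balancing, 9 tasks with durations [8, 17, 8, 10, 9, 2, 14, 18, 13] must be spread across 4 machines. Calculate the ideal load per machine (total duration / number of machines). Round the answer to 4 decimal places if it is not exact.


Total processing time = 8 + 17 + 8 + 10 + 9 + 2 + 14 + 18 + 13 = 99
Number of machines = 4
Ideal balanced load = 99 / 4 = 24.75

24.75


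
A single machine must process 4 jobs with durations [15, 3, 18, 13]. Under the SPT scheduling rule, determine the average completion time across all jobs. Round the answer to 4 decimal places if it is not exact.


Sort jobs by processing time (SPT order): [3, 13, 15, 18]
Compute completion times sequentially:
  Job 1: processing = 3, completes at 3
  Job 2: processing = 13, completes at 16
  Job 3: processing = 15, completes at 31
  Job 4: processing = 18, completes at 49
Sum of completion times = 99
Average completion time = 99/4 = 24.75

24.75


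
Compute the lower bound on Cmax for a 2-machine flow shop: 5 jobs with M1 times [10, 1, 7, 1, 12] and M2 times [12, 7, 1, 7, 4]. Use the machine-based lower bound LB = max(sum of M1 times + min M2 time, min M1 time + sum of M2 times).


LB1 = sum(M1 times) + min(M2 times) = 31 + 1 = 32
LB2 = min(M1 times) + sum(M2 times) = 1 + 31 = 32
Lower bound = max(LB1, LB2) = max(32, 32) = 32

32


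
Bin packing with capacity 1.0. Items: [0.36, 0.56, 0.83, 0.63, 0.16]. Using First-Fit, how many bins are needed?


Place items sequentially using First-Fit:
  Item 0.36 -> new Bin 1
  Item 0.56 -> Bin 1 (now 0.92)
  Item 0.83 -> new Bin 2
  Item 0.63 -> new Bin 3
  Item 0.16 -> Bin 2 (now 0.99)
Total bins used = 3

3


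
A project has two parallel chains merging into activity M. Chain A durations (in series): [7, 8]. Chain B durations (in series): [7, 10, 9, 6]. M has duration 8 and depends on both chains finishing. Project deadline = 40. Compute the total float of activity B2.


Forward pass: ES(B2) = sum of predecessors on chain B = 7
EF = ES + duration = 7 + 10 = 17
Backward pass: LF(M) = deadline = 40; LS(M) = 40 - 8 = 32
LF(B2) = LS(M) - sum(successors on chain B) = 32 - 15 = 17
LS = LF - duration = 17 - 10 = 7
Total float = LS - ES = 7 - 7 = 0

0


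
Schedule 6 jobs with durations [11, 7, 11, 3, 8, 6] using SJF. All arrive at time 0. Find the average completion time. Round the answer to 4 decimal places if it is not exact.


SJF order (ascending): [3, 6, 7, 8, 11, 11]
Completion times:
  Job 1: burst=3, C=3
  Job 2: burst=6, C=9
  Job 3: burst=7, C=16
  Job 4: burst=8, C=24
  Job 5: burst=11, C=35
  Job 6: burst=11, C=46
Average completion = 133/6 = 22.1667

22.1667


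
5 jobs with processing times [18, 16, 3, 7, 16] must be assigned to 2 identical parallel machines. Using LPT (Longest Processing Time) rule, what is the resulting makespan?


Sort jobs in decreasing order (LPT): [18, 16, 16, 7, 3]
Assign each job to the least loaded machine:
  Machine 1: jobs [18, 7, 3], load = 28
  Machine 2: jobs [16, 16], load = 32
Makespan = max load = 32

32


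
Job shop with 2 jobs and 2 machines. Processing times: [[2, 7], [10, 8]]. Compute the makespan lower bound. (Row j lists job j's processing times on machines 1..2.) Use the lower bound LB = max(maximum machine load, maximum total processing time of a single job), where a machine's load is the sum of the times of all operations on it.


Machine loads:
  Machine 1: 2 + 10 = 12
  Machine 2: 7 + 8 = 15
Max machine load = 15
Job totals:
  Job 1: 9
  Job 2: 18
Max job total = 18
Lower bound = max(15, 18) = 18

18


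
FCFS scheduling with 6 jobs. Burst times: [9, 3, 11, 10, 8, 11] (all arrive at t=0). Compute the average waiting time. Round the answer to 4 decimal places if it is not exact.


FCFS order (as given): [9, 3, 11, 10, 8, 11]
Waiting times:
  Job 1: wait = 0
  Job 2: wait = 9
  Job 3: wait = 12
  Job 4: wait = 23
  Job 5: wait = 33
  Job 6: wait = 41
Sum of waiting times = 118
Average waiting time = 118/6 = 19.6667

19.6667


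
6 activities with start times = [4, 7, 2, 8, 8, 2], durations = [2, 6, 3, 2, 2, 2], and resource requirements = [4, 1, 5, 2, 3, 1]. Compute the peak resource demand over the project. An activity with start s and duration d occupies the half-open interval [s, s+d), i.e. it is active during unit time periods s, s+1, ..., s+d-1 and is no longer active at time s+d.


Each activity i is active on [start_i, start_i + duration_i).
Compute total resource usage per time slot:
  t=0: active resources = [], total = 0
  t=1: active resources = [], total = 0
  t=2: active resources = [5, 1], total = 6
  t=3: active resources = [5, 1], total = 6
  t=4: active resources = [4, 5], total = 9
  t=5: active resources = [4], total = 4
  t=6: active resources = [], total = 0
  t=7: active resources = [1], total = 1
  t=8: active resources = [1, 2, 3], total = 6
  t=9: active resources = [1, 2, 3], total = 6
  t=10: active resources = [1], total = 1
  t=11: active resources = [1], total = 1
  t=12: active resources = [1], total = 1
Peak resource demand = 9

9


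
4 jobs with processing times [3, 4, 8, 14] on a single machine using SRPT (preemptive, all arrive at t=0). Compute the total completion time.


Since all jobs arrive at t=0, SRPT equals SPT ordering.
SPT order: [3, 4, 8, 14]
Completion times:
  Job 1: p=3, C=3
  Job 2: p=4, C=7
  Job 3: p=8, C=15
  Job 4: p=14, C=29
Total completion time = 3 + 7 + 15 + 29 = 54

54


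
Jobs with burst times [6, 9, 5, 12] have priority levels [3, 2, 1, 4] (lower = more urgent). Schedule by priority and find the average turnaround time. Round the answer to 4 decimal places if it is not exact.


Sort by priority (ascending = highest first):
Order: [(1, 5), (2, 9), (3, 6), (4, 12)]
Completion times:
  Priority 1, burst=5, C=5
  Priority 2, burst=9, C=14
  Priority 3, burst=6, C=20
  Priority 4, burst=12, C=32
Average turnaround = 71/4 = 17.75

17.75


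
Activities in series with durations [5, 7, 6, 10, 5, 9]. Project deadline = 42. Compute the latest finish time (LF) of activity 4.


LF(activity 4) = deadline - sum of successor durations
Successors: activities 5 through 6 with durations [5, 9]
Sum of successor durations = 14
LF = 42 - 14 = 28

28


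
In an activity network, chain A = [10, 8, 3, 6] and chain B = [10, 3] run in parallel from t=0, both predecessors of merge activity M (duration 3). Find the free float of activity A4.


ES(A4) = sum of predecessors on chain A = 21
EF(A4) = ES + duration = 21 + 6 = 27
Successor of A4 is M. ES(M) = max(sum(A), sum(B)) = max(27, 13) = 27
Free float = ES(successor) - EF(current) = 27 - 27 = 0

0


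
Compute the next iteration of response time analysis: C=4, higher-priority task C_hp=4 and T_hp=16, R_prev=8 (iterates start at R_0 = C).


R_next = C + ceil(R_prev / T_hp) * C_hp
ceil(8 / 16) = ceil(0.5) = 1
Interference = 1 * 4 = 4
R_next = 4 + 4 = 8
R_next = R_prev, so the iteration has converged (response time = 8).

8


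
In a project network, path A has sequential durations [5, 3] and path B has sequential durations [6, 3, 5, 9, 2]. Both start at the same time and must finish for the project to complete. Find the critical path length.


Path A total = 5 + 3 = 8
Path B total = 6 + 3 + 5 + 9 + 2 = 25
Critical path = longest path = max(8, 25) = 25

25


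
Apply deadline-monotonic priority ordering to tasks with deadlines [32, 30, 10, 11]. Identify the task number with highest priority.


Sort tasks by relative deadline (ascending):
  Task 3: deadline = 10
  Task 4: deadline = 11
  Task 2: deadline = 30
  Task 1: deadline = 32
Priority order (highest first): [3, 4, 2, 1]
Highest priority task = 3

3


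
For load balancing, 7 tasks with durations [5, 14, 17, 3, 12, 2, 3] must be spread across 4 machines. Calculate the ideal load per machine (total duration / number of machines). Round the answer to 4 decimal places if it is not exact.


Total processing time = 5 + 14 + 17 + 3 + 12 + 2 + 3 = 56
Number of machines = 4
Ideal balanced load = 56 / 4 = 14.0

14.0


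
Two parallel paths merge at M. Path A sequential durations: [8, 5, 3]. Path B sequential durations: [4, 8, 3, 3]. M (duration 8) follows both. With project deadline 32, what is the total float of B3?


Forward pass: ES(B3) = sum of predecessors on chain B = 12
EF = ES + duration = 12 + 3 = 15
Backward pass: LF(M) = deadline = 32; LS(M) = 32 - 8 = 24
LF(B3) = LS(M) - sum(successors on chain B) = 24 - 3 = 21
LS = LF - duration = 21 - 3 = 18
Total float = LS - ES = 18 - 12 = 6

6


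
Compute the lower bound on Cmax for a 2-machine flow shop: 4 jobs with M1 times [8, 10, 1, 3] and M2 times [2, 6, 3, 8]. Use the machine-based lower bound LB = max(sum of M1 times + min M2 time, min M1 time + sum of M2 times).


LB1 = sum(M1 times) + min(M2 times) = 22 + 2 = 24
LB2 = min(M1 times) + sum(M2 times) = 1 + 19 = 20
Lower bound = max(LB1, LB2) = max(24, 20) = 24

24


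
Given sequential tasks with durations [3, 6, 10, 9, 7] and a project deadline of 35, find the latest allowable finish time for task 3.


LF(activity 3) = deadline - sum of successor durations
Successors: activities 4 through 5 with durations [9, 7]
Sum of successor durations = 16
LF = 35 - 16 = 19

19


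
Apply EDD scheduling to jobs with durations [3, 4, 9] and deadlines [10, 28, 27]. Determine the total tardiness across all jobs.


Sort by due date (EDD order): [(3, 10), (9, 27), (4, 28)]
Compute completion times and tardiness:
  Job 1: p=3, d=10, C=3, tardiness=max(0,3-10)=0
  Job 2: p=9, d=27, C=12, tardiness=max(0,12-27)=0
  Job 3: p=4, d=28, C=16, tardiness=max(0,16-28)=0
Total tardiness = 0

0


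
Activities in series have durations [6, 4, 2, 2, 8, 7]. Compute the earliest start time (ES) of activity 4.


Activity 4 starts after activities 1 through 3 complete.
Predecessor durations: [6, 4, 2]
ES = 6 + 4 + 2 = 12

12


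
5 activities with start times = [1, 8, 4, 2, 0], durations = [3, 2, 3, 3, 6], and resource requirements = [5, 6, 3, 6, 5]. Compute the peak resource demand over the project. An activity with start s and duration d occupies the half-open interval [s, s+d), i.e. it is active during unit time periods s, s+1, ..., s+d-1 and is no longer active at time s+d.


Each activity i is active on [start_i, start_i + duration_i).
Compute total resource usage per time slot:
  t=0: active resources = [5], total = 5
  t=1: active resources = [5, 5], total = 10
  t=2: active resources = [5, 6, 5], total = 16
  t=3: active resources = [5, 6, 5], total = 16
  t=4: active resources = [3, 6, 5], total = 14
  t=5: active resources = [3, 5], total = 8
  t=6: active resources = [3], total = 3
  t=7: active resources = [], total = 0
  t=8: active resources = [6], total = 6
  t=9: active resources = [6], total = 6
Peak resource demand = 16

16


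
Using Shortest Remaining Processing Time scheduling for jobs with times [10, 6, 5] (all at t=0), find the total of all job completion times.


Since all jobs arrive at t=0, SRPT equals SPT ordering.
SPT order: [5, 6, 10]
Completion times:
  Job 1: p=5, C=5
  Job 2: p=6, C=11
  Job 3: p=10, C=21
Total completion time = 5 + 11 + 21 = 37

37


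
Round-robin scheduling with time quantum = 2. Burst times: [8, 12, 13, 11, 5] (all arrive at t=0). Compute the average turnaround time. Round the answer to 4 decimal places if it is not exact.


Time quantum = 2
Execution trace:
  J1 runs 2 units, time = 2
  J2 runs 2 units, time = 4
  J3 runs 2 units, time = 6
  J4 runs 2 units, time = 8
  J5 runs 2 units, time = 10
  J1 runs 2 units, time = 12
  J2 runs 2 units, time = 14
  J3 runs 2 units, time = 16
  J4 runs 2 units, time = 18
  J5 runs 2 units, time = 20
  J1 runs 2 units, time = 22
  J2 runs 2 units, time = 24
  J3 runs 2 units, time = 26
  J4 runs 2 units, time = 28
  J5 runs 1 units, time = 29
  J1 runs 2 units, time = 31
  J2 runs 2 units, time = 33
  J3 runs 2 units, time = 35
  J4 runs 2 units, time = 37
  J2 runs 2 units, time = 39
  J3 runs 2 units, time = 41
  J4 runs 2 units, time = 43
  J2 runs 2 units, time = 45
  J3 runs 2 units, time = 47
  J4 runs 1 units, time = 48
  J3 runs 1 units, time = 49
Finish times: [31, 45, 49, 48, 29]
Average turnaround = 202/5 = 40.4

40.4


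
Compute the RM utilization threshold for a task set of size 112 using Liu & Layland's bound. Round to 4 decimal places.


Compute 2^(1/112) = 1.0062080044
Subtract 1: 1.0062080044 - 1 = 0.0062080044
Multiply by n: 112 * 0.0062080044 = 0.6952964928
Round to 4 dp: 0.6953

0.6953


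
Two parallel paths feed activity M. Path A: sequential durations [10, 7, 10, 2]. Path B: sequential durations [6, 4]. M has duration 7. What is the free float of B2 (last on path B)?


ES(B2) = sum of predecessors on chain B = 6
EF(B2) = ES + duration = 6 + 4 = 10
Successor of B2 is M. ES(M) = max(sum(A), sum(B)) = max(29, 10) = 29
Free float = ES(successor) - EF(current) = 29 - 10 = 19

19


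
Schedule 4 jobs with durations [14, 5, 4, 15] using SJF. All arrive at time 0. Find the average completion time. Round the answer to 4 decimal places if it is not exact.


SJF order (ascending): [4, 5, 14, 15]
Completion times:
  Job 1: burst=4, C=4
  Job 2: burst=5, C=9
  Job 3: burst=14, C=23
  Job 4: burst=15, C=38
Average completion = 74/4 = 18.5

18.5


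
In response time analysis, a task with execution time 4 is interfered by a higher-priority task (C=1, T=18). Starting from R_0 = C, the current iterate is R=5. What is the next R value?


R_next = C + ceil(R_prev / T_hp) * C_hp
ceil(5 / 18) = ceil(0.2778) = 1
Interference = 1 * 1 = 1
R_next = 4 + 1 = 5
R_next = R_prev, so the iteration has converged (response time = 5).

5


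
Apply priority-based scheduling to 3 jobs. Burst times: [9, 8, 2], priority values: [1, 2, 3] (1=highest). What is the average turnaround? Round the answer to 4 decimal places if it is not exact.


Sort by priority (ascending = highest first):
Order: [(1, 9), (2, 8), (3, 2)]
Completion times:
  Priority 1, burst=9, C=9
  Priority 2, burst=8, C=17
  Priority 3, burst=2, C=19
Average turnaround = 45/3 = 15.0

15.0


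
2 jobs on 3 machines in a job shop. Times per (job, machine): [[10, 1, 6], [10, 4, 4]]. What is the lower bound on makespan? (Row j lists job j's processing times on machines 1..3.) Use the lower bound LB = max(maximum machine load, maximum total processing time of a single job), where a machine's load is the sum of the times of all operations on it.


Machine loads:
  Machine 1: 10 + 10 = 20
  Machine 2: 1 + 4 = 5
  Machine 3: 6 + 4 = 10
Max machine load = 20
Job totals:
  Job 1: 17
  Job 2: 18
Max job total = 18
Lower bound = max(20, 18) = 20

20


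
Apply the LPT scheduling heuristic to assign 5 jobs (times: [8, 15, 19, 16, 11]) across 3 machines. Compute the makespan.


Sort jobs in decreasing order (LPT): [19, 16, 15, 11, 8]
Assign each job to the least loaded machine:
  Machine 1: jobs [19], load = 19
  Machine 2: jobs [16, 8], load = 24
  Machine 3: jobs [15, 11], load = 26
Makespan = max load = 26

26


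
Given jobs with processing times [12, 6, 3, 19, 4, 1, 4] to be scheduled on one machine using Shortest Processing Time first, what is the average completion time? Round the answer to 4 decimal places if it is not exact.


Sort jobs by processing time (SPT order): [1, 3, 4, 4, 6, 12, 19]
Compute completion times sequentially:
  Job 1: processing = 1, completes at 1
  Job 2: processing = 3, completes at 4
  Job 3: processing = 4, completes at 8
  Job 4: processing = 4, completes at 12
  Job 5: processing = 6, completes at 18
  Job 6: processing = 12, completes at 30
  Job 7: processing = 19, completes at 49
Sum of completion times = 122
Average completion time = 122/7 = 17.4286

17.4286


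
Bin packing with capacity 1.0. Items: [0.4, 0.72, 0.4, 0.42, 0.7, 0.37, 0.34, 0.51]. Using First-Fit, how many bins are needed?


Place items sequentially using First-Fit:
  Item 0.4 -> new Bin 1
  Item 0.72 -> new Bin 2
  Item 0.4 -> Bin 1 (now 0.8)
  Item 0.42 -> new Bin 3
  Item 0.7 -> new Bin 4
  Item 0.37 -> Bin 3 (now 0.79)
  Item 0.34 -> new Bin 5
  Item 0.51 -> Bin 5 (now 0.85)
Total bins used = 5

5


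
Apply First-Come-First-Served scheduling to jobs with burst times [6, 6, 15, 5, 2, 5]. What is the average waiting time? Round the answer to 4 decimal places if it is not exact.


FCFS order (as given): [6, 6, 15, 5, 2, 5]
Waiting times:
  Job 1: wait = 0
  Job 2: wait = 6
  Job 3: wait = 12
  Job 4: wait = 27
  Job 5: wait = 32
  Job 6: wait = 34
Sum of waiting times = 111
Average waiting time = 111/6 = 18.5

18.5


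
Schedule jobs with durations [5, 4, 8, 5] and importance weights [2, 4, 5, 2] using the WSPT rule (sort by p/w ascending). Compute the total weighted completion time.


Compute p/w ratios and sort ascending (WSPT): [(4, 4), (8, 5), (5, 2), (5, 2)]
Compute weighted completion times:
  Job (p=4,w=4): C=4, w*C=4*4=16
  Job (p=8,w=5): C=12, w*C=5*12=60
  Job (p=5,w=2): C=17, w*C=2*17=34
  Job (p=5,w=2): C=22, w*C=2*22=44
Total weighted completion time = 154

154


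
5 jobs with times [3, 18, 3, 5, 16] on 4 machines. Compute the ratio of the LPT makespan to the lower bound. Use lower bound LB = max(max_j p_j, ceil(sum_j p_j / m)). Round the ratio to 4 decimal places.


LPT order: [18, 16, 5, 3, 3]
Machine loads after assignment: [18, 16, 5, 6]
LPT makespan = 18
Lower bound = max(max_job, ceil(total/4)) = max(18, 12) = 18
Ratio = 18 / 18 = 1.0

1.0


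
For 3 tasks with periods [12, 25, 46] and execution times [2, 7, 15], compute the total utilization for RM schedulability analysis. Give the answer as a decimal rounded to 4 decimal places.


Compute individual utilizations (exact fractions):
  Task 1: C/T = 2/12 = 1/6 (approx. 0.1667)
  Task 2: C/T = 7/25 (approx. 0.28)
  Task 3: C/T = 15/46 (approx. 0.3261)
Total utilization U = 1/6 + 7/25 + 15/46 = 1333/1725
Rounded to 4 decimal places: U = 0.7728
RM (Liu & Layland) bound for 3 tasks = 0.779763; compare with U = 1333/1725 (approx. 0.772754)
U <= bound, so schedulable by RM sufficient condition.

0.7728


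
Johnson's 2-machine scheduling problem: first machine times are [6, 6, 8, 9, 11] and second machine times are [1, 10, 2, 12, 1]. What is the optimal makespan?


Apply Johnson's rule:
  Group 1 (a <= b): [(2, 6, 10), (4, 9, 12)]
  Group 2 (a > b): [(3, 8, 2), (1, 6, 1), (5, 11, 1)]
Optimal job order: [2, 4, 3, 1, 5]
Schedule:
  Job 2: M1 done at 6, M2 done at 16
  Job 4: M1 done at 15, M2 done at 28
  Job 3: M1 done at 23, M2 done at 30
  Job 1: M1 done at 29, M2 done at 31
  Job 5: M1 done at 40, M2 done at 41
Makespan = 41

41
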